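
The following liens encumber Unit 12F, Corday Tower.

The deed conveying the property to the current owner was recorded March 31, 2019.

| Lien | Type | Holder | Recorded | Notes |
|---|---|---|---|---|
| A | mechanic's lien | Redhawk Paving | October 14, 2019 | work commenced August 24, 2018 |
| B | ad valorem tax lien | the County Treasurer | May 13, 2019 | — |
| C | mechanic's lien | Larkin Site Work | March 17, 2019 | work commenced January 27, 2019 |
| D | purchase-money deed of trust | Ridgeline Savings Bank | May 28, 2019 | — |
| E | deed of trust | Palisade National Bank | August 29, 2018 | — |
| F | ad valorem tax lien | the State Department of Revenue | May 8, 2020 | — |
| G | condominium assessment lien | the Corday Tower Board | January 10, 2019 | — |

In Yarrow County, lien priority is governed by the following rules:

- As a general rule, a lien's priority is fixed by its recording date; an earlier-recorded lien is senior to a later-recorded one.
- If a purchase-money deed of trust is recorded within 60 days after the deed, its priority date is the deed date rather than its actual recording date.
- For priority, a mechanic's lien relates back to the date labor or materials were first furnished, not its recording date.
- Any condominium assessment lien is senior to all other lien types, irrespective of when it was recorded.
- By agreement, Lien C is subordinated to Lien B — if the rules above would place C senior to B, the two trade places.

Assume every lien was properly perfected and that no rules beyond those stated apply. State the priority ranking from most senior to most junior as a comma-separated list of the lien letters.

Adjusting effective dates: A's effective date is August 24, 2018, when work began; C's effective date is January 27, 2019, when work began; D relates back to the deed date March 31, 2019.
G is a condominium assessment lien, so it outranks all other liens regardless of date.
Ordering the rest by effective date: A (August 24, 2018), E (August 29, 2018), C (January 27, 2019), D (March 31, 2019), B (May 13, 2019), F (May 8, 2020).
The subordination applies — C was senior to B — so C and B swap.

G, A, E, B, D, C, F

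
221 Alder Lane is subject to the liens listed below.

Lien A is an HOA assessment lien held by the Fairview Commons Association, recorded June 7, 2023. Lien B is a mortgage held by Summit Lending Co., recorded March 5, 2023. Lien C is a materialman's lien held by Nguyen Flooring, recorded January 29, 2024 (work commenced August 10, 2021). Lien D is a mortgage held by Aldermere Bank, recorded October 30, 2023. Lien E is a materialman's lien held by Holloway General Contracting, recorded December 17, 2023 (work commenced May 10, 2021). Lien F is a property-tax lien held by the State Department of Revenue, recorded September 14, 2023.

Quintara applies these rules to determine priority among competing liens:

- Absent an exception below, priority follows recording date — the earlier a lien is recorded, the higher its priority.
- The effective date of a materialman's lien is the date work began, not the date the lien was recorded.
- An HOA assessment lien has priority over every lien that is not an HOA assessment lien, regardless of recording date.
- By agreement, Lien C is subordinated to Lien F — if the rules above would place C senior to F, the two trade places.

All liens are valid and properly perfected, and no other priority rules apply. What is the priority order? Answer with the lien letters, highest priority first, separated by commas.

Effective dates: C's effective date is August 10, 2021, when work began; E's effective date is May 10, 2021, when work began.
As an HOA assessment lien, A is senior to every other lien.
The other liens, earliest effective date first: E (May 10, 2021), C (August 10, 2021), B (March 5, 2023), F (September 14, 2023), D (October 30, 2023).
C is senior to F before the subordination, so the two trade places.

A, E, F, B, C, D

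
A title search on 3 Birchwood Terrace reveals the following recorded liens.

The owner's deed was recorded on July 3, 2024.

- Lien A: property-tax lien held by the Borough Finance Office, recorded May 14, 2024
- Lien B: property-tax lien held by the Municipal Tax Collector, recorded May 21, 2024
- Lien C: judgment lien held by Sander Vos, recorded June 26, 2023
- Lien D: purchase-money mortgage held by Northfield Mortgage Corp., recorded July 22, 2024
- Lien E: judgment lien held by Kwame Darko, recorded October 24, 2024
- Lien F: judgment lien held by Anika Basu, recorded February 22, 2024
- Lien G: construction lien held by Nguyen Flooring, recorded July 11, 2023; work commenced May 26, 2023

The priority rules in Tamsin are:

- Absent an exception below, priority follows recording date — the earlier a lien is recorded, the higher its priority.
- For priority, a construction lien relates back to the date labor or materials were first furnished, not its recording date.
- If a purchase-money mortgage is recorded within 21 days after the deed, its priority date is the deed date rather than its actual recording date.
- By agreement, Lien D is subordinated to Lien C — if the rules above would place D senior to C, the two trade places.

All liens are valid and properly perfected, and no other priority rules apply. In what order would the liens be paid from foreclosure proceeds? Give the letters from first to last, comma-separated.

Effective dates: D relates back to the deed date July 3, 2024; G's effective date is May 26, 2023, when work began.
Sorted by effective date: G (May 26, 2023), C (June 26, 2023), F (February 22, 2024), A (May 14, 2024), B (May 21, 2024), D (July 3, 2024), E (October 24, 2024).
D is already junior to C, so the subordination agreement changes nothing.

G, C, F, A, B, D, E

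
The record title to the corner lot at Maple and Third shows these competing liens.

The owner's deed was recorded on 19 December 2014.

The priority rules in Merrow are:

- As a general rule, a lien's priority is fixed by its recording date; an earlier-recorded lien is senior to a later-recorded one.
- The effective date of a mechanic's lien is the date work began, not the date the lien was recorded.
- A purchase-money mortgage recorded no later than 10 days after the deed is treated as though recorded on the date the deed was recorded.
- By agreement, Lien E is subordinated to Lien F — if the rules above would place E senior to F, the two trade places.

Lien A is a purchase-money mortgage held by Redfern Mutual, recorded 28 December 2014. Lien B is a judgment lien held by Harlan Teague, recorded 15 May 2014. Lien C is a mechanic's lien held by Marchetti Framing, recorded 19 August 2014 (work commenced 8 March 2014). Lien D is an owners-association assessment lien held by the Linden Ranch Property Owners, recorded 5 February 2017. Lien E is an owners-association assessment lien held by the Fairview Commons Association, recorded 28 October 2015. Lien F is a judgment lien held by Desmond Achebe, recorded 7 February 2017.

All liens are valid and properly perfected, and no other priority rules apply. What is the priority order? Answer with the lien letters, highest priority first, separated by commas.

C, B, A, F, D, E

Effective dates: A was recorded within the 10-day window, so its effective date is the deed date 19 December 2014; C relates back to 8 March 2014 (work commenced).
By effective date, earliest first: C (8 March 2014), B (15 May 2014), A (19 December 2014), E (28 October 2015), D (5 February 2017), F (7 February 2017).
Because E would otherwise rank above F, the subordination swaps them.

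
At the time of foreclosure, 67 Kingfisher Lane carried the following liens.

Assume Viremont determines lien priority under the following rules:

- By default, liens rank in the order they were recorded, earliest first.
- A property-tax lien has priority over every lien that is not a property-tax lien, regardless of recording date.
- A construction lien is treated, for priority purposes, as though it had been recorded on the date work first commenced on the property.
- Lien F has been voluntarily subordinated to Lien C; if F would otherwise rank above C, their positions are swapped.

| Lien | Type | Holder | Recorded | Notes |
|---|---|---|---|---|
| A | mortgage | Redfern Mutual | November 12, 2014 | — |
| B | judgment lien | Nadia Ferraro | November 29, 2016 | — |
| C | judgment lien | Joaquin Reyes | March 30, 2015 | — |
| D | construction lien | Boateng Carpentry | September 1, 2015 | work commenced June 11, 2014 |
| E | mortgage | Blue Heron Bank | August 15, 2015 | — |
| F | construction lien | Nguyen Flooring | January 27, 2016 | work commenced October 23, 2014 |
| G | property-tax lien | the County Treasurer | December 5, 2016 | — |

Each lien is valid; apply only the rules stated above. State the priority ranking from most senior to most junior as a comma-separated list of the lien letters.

First, effective dates: D is treated as recorded June 11, 2014, the work-commencement date; F relates back to October 23, 2014 (work commenced).
G is a property-tax lien, so it outranks all other liens regardless of date.
Remaining liens by effective date: D (June 11, 2014), F (October 23, 2014), A (November 12, 2014), C (March 30, 2015), E (August 15, 2015), B (November 29, 2016).
F would otherwise be senior to C, so under the subordination agreement F and C exchange positions.

G, D, C, A, F, E, B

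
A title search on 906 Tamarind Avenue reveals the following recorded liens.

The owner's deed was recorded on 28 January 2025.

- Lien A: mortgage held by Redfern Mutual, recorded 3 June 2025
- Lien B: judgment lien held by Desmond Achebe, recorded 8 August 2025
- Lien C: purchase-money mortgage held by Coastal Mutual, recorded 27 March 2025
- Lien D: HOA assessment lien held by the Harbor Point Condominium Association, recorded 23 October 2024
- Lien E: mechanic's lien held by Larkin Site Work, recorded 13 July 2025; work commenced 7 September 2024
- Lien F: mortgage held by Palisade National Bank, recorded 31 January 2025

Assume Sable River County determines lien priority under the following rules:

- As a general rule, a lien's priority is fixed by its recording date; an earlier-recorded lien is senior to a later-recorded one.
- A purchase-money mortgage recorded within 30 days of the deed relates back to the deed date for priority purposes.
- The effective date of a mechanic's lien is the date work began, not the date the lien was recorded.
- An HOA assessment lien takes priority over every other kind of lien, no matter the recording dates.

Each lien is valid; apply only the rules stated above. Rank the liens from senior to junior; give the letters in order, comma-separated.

Adjusting effective dates: C was recorded 58 days after the deed — beyond 30 days — so no relation-back applies; E is treated as recorded 7 September 2024, the work-commencement date.
D is an HOA assessment lien and takes priority over every other lien.
Ordering the rest by effective date: E (7 September 2024), F (31 January 2025), C (27 March 2025), A (3 June 2025), B (8 August 2025).

D, E, F, C, A, B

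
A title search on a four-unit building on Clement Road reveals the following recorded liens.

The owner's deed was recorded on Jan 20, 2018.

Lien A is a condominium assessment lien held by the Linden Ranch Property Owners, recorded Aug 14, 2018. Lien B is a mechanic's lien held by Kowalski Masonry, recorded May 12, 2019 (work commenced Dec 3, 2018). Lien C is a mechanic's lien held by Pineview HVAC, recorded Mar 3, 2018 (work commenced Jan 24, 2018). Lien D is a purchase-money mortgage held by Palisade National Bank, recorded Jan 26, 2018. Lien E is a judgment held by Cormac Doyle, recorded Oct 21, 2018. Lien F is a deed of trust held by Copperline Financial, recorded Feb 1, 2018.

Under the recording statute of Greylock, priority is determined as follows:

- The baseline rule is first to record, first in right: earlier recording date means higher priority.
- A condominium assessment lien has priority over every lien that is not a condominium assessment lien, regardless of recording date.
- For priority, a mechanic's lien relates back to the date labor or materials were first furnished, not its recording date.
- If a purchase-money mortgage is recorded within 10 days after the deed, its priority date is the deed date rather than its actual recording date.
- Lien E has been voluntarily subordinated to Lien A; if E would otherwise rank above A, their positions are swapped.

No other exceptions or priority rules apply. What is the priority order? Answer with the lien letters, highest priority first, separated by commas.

A, D, C, F, E, B

Effective dates: B relates back to Dec 3, 2018 (work commenced); C's effective date is Jan 24, 2018, when work began; D's effective date is the deed date, Jan 20, 2018.
A, as a condominium assessment lien, has superpriority and ranks first.
The other liens, earliest effective date first: D (Jan 20, 2018), C (Jan 24, 2018), F (Feb 1, 2018), E (Oct 21, 2018), B (Dec 3, 2018).
Since E is not senior to A, the subordination leaves the order unchanged.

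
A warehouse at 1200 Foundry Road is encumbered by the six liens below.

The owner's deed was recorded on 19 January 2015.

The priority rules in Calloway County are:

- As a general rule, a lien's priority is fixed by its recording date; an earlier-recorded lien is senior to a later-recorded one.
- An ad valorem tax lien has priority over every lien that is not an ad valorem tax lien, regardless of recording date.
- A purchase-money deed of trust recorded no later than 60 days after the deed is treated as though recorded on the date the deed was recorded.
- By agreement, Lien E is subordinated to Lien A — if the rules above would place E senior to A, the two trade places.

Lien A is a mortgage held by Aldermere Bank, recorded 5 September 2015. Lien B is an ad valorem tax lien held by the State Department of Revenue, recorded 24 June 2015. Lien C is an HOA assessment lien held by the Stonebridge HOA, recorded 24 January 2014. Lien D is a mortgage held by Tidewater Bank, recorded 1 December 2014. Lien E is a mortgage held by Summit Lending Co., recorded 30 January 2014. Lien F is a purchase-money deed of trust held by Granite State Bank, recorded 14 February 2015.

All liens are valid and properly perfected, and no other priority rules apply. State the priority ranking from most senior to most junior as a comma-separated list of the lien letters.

First, effective dates: F relates back to the deed date 19 January 2015.
B is an ad valorem tax lien, so it outranks all other liens regardless of date.
Among the remaining liens, by effective date: C (24 January 2014), E (30 January 2014), D (1 December 2014), F (19 January 2015), A (5 September 2015).
E would otherwise be senior to A, so under the subordination agreement E and A exchange positions.

B, C, A, D, F, E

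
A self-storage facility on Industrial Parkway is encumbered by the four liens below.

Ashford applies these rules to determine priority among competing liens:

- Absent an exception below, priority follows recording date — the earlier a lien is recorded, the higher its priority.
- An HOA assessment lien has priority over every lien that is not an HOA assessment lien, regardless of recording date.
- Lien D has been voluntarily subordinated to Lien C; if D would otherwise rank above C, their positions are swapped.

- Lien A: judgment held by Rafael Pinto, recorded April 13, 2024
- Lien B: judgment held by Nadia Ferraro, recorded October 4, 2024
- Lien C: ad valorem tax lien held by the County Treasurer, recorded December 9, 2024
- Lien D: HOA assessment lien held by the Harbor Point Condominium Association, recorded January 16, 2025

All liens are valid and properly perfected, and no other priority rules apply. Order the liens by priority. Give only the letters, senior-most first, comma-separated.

C, A, B, D

As an HOA assessment lien, D is senior to every other lien.
Among the remaining liens, by effective date: A (April 13, 2024), B (October 4, 2024), C (December 9, 2024).
D is senior to C before the subordination, so the two trade places.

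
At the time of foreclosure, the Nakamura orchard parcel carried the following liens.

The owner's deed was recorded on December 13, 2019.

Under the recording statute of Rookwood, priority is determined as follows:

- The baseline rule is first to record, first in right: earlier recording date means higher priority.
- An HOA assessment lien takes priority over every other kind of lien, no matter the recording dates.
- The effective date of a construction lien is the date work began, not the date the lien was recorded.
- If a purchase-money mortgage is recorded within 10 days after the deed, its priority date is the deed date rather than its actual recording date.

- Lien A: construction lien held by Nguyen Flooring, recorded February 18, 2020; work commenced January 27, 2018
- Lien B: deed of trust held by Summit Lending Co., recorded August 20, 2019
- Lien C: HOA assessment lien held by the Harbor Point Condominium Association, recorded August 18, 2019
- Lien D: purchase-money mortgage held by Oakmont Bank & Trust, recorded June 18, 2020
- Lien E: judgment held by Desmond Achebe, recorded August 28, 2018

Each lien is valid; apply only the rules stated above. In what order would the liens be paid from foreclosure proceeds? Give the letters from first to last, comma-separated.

Adjusting effective dates: A's effective date is January 27, 2018, when work began; D was recorded 188 days after the deed, outside the 10-day window, so it keeps its recording date.
C is an HOA assessment lien, so it outranks all other liens regardless of date.
Remaining liens by effective date: A (January 27, 2018), E (August 28, 2018), B (August 20, 2019), D (June 18, 2020).

C, A, E, B, D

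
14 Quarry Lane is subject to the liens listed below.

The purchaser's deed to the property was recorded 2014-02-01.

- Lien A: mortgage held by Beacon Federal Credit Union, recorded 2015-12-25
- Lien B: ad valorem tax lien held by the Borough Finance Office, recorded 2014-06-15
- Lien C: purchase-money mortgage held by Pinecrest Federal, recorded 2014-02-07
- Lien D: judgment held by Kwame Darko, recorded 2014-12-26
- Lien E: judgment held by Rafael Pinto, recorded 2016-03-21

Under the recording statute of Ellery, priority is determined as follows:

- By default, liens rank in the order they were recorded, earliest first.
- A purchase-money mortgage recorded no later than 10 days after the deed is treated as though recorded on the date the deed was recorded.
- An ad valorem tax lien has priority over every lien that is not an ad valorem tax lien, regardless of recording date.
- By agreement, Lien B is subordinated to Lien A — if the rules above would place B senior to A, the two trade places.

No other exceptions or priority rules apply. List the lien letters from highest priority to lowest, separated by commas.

Effective dates after the stated exceptions: C relates back to the deed date 2014-02-01.
B is an ad valorem tax lien and takes priority over every other lien.
Among the remaining liens, by effective date: C (2014-02-01), D (2014-12-26), A (2015-12-25), E (2016-03-21).
Because B would otherwise rank above A, the subordination swaps them.

A, C, D, B, E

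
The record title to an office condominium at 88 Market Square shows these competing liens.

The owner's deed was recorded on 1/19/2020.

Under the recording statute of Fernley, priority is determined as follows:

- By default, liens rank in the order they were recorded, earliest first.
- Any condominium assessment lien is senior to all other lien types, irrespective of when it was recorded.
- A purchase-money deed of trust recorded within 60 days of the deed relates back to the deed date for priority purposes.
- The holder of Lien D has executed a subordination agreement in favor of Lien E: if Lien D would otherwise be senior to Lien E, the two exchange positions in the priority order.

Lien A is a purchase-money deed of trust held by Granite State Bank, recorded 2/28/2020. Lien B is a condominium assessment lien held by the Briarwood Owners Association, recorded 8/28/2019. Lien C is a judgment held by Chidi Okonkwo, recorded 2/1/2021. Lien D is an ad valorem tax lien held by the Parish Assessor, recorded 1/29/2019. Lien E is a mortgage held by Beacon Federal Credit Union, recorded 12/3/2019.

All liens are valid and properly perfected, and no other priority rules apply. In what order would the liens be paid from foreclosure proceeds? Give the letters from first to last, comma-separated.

B, E, D, A, C

Effective dates after the stated exceptions: A relates back to the deed date 1/19/2020.
B is a condominium assessment lien, so it outranks all other liens regardless of date.
Remaining liens by effective date: D (1/29/2019), E (12/3/2019), A (1/19/2020), C (2/1/2021).
D would otherwise be senior to E, so under the subordination agreement D and E exchange positions.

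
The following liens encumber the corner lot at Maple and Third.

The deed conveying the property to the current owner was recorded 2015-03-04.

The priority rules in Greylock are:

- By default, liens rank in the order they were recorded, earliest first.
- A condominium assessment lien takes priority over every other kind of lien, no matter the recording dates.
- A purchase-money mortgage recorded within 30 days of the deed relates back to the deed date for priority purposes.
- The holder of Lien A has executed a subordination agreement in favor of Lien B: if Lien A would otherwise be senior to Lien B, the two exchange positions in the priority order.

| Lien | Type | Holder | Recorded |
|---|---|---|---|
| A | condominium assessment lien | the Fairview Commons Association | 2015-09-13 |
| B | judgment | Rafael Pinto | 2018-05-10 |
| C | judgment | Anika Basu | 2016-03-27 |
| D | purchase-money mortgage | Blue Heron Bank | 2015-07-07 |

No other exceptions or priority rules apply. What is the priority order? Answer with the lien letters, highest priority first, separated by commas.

Effective dates after the stated exceptions: D was recorded 125 days after the deed — beyond 30 days — so no relation-back applies.
A, as a condominium assessment lien, has superpriority and ranks first.
The other liens, earliest effective date first: D (2015-07-07), C (2016-03-27), B (2018-05-10).
Because A would otherwise rank above B, the subordination swaps them.

B, D, C, A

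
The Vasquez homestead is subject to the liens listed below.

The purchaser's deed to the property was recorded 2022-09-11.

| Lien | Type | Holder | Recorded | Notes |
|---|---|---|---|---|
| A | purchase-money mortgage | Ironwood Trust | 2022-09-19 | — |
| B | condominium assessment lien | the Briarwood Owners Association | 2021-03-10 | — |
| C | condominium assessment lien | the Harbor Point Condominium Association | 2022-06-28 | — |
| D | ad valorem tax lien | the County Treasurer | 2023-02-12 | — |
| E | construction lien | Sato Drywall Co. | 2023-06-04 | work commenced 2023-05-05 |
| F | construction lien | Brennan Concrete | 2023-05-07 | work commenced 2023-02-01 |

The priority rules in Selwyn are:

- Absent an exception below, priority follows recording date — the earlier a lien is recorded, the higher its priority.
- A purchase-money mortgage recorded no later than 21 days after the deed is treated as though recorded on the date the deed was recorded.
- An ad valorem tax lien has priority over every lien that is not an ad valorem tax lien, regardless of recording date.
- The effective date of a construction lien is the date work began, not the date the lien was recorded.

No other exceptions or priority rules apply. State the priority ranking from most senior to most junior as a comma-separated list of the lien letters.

Effective dates after the stated exceptions: A's effective date is the deed date, 2022-09-11; E's effective date is 2023-05-05, when work began; F is treated as recorded 2023-02-01, the work-commencement date.
D is an ad valorem tax lien, so it outranks all other liens regardless of date.
Remaining liens by effective date: B (2021-03-10), C (2022-06-28), A (2022-09-11), F (2023-02-01), E (2023-05-05).

D, B, C, A, F, E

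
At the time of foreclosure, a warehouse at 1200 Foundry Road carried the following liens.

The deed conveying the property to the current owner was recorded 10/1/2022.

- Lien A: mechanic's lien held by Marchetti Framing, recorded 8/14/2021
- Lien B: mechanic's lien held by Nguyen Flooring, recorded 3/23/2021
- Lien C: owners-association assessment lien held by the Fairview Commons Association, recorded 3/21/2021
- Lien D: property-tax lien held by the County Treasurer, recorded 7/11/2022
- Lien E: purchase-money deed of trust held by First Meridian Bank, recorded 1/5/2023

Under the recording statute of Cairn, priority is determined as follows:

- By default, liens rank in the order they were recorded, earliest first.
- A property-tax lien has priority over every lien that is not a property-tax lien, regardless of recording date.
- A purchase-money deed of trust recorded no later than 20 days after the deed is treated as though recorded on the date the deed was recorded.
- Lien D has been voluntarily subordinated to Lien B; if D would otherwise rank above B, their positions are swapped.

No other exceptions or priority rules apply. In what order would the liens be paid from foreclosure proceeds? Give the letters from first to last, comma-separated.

Effective dates after the stated exceptions: E missed the 20-day window (96 days after the deed), so its recording date stands.
D is a property-tax lien and takes priority over every other lien.
Among the remaining liens, by effective date: C (3/21/2021), B (3/23/2021), A (8/14/2021), E (1/5/2023).
Because D would otherwise rank above B, the subordination swaps them.

B, C, D, A, E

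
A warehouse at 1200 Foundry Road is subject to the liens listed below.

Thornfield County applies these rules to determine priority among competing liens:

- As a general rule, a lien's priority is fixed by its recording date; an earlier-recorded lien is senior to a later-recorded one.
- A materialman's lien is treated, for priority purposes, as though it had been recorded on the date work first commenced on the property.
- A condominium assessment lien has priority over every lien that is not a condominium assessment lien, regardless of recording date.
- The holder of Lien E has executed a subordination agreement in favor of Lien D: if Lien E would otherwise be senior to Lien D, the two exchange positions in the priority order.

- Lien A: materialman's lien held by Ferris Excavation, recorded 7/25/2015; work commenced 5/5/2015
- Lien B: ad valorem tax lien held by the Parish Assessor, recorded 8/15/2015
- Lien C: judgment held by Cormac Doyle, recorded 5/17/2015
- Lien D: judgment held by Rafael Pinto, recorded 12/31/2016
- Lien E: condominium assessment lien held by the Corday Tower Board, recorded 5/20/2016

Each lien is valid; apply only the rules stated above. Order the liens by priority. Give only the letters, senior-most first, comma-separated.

D, A, C, B, E

Effective dates after the stated exceptions: A relates back to 5/5/2015 (work commenced).
E, as a condominium assessment lien, has superpriority and ranks first.
Ordering the rest by effective date: A (5/5/2015), C (5/17/2015), B (8/15/2015), D (12/31/2016).
E is senior to D before the subordination, so the two trade places.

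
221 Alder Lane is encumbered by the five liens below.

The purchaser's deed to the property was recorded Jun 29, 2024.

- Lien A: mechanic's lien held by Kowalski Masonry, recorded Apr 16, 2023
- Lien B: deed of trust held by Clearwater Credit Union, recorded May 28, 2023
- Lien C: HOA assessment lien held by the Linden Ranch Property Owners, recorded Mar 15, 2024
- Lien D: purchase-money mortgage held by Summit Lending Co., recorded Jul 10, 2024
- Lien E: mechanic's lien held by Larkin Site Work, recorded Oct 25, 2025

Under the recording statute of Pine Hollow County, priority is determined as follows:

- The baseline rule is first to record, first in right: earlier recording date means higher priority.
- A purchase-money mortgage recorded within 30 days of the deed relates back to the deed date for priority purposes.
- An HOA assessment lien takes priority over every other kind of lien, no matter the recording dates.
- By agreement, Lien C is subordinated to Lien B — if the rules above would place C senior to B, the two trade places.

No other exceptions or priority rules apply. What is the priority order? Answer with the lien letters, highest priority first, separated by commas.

First, effective dates: D's effective date is the deed date, Jun 29, 2024.
C is an HOA assessment lien and takes priority over every other lien.
Ordering the rest by effective date: A (Apr 16, 2023), B (May 28, 2023), D (Jun 29, 2024), E (Oct 25, 2025).
C would otherwise be senior to B, so under the subordination agreement C and B exchange positions.

B, A, C, D, E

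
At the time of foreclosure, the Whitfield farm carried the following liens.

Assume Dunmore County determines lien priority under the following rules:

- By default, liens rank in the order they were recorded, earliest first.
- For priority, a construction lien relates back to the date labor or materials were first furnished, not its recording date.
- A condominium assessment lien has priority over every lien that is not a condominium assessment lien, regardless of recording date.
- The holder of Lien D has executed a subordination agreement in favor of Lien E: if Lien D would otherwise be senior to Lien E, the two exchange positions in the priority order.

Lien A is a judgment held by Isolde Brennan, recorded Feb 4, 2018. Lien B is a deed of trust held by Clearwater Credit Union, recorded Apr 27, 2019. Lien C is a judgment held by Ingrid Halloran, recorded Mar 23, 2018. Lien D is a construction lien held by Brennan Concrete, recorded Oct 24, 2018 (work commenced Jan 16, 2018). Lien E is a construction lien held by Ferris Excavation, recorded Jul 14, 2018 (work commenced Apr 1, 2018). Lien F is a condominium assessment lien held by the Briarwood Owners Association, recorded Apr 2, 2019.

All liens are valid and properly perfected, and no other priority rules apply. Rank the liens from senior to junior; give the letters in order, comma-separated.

First, effective dates: D's effective date is Jan 16, 2018, when work began; E's effective date is Apr 1, 2018, when work began.
F is a condominium assessment lien and takes priority over every other lien.
Among the remaining liens, by effective date: D (Jan 16, 2018), A (Feb 4, 2018), C (Mar 23, 2018), E (Apr 1, 2018), B (Apr 27, 2019).
The subordination applies — D was senior to E — so D and E swap.

F, E, A, C, D, B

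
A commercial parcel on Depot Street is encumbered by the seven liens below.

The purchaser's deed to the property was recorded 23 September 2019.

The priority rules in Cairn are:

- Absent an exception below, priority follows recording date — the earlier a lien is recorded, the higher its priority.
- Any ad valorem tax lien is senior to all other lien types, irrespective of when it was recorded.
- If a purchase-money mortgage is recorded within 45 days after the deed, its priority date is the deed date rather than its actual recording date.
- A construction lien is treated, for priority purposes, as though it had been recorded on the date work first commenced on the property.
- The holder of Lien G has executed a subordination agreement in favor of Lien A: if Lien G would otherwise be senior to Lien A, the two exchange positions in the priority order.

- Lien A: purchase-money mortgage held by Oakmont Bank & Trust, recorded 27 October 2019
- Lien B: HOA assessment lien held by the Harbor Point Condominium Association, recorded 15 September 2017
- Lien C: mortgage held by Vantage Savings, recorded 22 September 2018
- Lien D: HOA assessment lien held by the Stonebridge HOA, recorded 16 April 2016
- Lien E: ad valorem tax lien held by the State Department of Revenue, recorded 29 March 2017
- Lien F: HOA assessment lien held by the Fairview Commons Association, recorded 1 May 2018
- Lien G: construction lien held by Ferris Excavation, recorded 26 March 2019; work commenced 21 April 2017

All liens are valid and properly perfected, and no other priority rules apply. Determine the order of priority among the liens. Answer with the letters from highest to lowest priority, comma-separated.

Effective dates after the stated exceptions: A relates back to the deed date 23 September 2019; G is treated as recorded 21 April 2017, the work-commencement date.
E, as an ad valorem tax lien, has superpriority and ranks first.
Ordering the rest by effective date: D (16 April 2016), G (21 April 2017), B (15 September 2017), F (1 May 2018), C (22 September 2018), A (23 September 2019).
The subordination applies — G was senior to A — so G and A swap.

E, D, A, B, F, C, G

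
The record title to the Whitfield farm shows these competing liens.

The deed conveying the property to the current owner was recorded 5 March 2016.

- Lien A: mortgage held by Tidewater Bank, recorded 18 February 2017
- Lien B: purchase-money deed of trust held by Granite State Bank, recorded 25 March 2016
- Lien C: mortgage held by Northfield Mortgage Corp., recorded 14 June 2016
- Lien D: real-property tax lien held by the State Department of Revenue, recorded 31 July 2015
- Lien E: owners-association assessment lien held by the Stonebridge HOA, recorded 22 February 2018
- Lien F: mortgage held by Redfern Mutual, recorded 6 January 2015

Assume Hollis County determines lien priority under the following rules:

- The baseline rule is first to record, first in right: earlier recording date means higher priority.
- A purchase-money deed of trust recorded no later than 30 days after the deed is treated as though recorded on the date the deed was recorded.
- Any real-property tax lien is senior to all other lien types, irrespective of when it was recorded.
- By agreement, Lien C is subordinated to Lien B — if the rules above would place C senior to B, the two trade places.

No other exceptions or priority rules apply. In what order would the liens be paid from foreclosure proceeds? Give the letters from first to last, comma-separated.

Effective dates: B was recorded within the 30-day window, so its effective date is the deed date 5 March 2016.
D, as a real-property tax lien, has superpriority and ranks first.
Among the remaining liens, by effective date: F (6 January 2015), B (5 March 2016), C (14 June 2016), A (18 February 2017), E (22 February 2018).
C is already junior to B, so the subordination agreement changes nothing.

D, F, B, C, A, E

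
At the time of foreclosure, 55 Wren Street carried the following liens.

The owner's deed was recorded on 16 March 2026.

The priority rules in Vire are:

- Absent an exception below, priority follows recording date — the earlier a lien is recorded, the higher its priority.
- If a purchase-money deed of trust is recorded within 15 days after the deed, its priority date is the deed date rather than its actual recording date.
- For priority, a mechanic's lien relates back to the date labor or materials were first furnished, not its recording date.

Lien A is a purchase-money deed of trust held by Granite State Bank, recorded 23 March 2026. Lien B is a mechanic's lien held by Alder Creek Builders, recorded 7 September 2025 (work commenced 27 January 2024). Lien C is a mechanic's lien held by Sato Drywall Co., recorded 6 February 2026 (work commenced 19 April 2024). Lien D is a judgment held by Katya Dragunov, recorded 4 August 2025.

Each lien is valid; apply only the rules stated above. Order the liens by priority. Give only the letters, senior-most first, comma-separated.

B, C, D, A

Effective dates after the stated exceptions: A was recorded within the 15-day window, so its effective date is the deed date 16 March 2026; B relates back to 27 January 2024 (work commenced); C's effective date is 19 April 2024, when work began.
By effective date, earliest first: B (27 January 2024), C (19 April 2024), D (4 August 2025), A (16 March 2026).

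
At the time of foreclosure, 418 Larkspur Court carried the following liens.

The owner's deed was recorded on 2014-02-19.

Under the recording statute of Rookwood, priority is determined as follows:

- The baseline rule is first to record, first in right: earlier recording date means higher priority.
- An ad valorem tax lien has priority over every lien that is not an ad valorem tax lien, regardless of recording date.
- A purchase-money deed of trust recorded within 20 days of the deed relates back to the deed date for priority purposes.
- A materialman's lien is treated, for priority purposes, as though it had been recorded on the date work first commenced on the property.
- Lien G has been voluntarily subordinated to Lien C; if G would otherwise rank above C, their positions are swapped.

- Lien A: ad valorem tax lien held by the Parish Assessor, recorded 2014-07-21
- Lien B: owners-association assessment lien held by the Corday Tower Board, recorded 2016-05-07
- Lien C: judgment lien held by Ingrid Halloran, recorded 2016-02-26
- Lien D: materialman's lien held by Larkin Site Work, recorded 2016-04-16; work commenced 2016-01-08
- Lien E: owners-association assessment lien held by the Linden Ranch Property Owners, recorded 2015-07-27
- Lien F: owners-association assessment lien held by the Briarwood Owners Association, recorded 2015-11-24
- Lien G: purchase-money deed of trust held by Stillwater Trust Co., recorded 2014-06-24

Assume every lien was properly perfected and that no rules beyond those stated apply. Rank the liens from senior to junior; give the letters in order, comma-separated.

A, C, E, F, D, G, B

First, effective dates: D relates back to 2016-01-08 (work commenced); G missed the 20-day window (125 days after the deed), so its recording date stands.
As an ad valorem tax lien, A is senior to every other lien.
Ordering the rest by effective date: G (2014-06-24), E (2015-07-27), F (2015-11-24), D (2016-01-08), C (2016-02-26), B (2016-05-07).
The subordination applies — G was senior to C — so G and C swap.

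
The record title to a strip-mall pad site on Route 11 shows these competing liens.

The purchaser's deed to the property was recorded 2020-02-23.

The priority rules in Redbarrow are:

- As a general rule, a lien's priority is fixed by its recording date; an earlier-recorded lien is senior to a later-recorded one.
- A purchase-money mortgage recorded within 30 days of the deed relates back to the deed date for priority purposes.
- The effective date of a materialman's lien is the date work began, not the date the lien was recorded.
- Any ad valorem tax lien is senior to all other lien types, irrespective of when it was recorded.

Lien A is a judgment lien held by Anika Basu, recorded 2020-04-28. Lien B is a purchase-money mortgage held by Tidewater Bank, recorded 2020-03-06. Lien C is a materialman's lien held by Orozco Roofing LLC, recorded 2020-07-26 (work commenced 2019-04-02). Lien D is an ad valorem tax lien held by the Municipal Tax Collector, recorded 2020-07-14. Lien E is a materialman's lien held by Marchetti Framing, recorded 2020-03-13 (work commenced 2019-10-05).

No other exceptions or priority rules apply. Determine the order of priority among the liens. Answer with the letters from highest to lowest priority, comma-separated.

Effective dates: B relates back to the deed date 2020-02-23; C's effective date is 2019-04-02, when work began; E's effective date is 2019-10-05, when work began.
D is an ad valorem tax lien and takes priority over every other lien.
Ordering the rest by effective date: C (2019-04-02), E (2019-10-05), B (2020-02-23), A (2020-04-28).

D, C, E, B, A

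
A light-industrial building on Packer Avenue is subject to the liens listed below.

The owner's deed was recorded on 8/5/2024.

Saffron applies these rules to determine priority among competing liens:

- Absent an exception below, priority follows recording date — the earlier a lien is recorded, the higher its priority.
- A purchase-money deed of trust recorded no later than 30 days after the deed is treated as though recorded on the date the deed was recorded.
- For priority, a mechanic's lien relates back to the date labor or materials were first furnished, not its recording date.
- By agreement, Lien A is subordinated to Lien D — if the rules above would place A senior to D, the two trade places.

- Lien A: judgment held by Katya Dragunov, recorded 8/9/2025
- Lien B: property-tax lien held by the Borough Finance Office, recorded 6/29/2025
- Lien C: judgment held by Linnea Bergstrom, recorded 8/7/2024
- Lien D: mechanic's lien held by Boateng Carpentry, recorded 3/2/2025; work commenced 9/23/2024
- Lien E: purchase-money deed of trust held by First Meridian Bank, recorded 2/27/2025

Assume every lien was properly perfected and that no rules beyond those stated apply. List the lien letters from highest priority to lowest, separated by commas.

C, D, E, B, A

Effective dates: D is treated as recorded 9/23/2024, the work-commencement date; E missed the 30-day window (206 days after the deed), so its recording date stands.
Ordering by effective date: C (8/7/2024), D (9/23/2024), E (2/27/2025), B (6/29/2025), A (8/9/2025).
Since A is not senior to D, the subordination leaves the order unchanged.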